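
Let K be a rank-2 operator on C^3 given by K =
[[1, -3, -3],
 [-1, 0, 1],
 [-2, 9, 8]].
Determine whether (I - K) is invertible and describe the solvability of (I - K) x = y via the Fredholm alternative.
(I - K) is invertible (det(I - K) = -18 ≠ 0), so for every y in C^3 the equation (I - K) x = y has a unique solution.

K has rank 2 and factors as K = U V^T = u1 v1^T + u2 v2^T with u1 = (-1, 0, 3), v1 = (-1, 3, 3), u2 = (0, -1, 1), v2 = (1, 0, -1) (multiplying out reproduces the displayed K). The nonzero eigenvalues of U V^T coincide with those of the 2 x 2 matrix G = V^T U = [[v1·u1, v1·u2], [v2·u1, v2·u2]] = [[10, 0], [-4, -1]], and by the Sylvester determinant identity det(I_3 - U V^T) = det(I_2 - V^T U) = det([[-9, 0], [4, 2]]) = (-9)(2) - (0)(4) = -18. (Direct check: I - K =
[[0, 3, 3],
 [1, 1, -1],
 [2, -9, -7]]
has determinant -18.) The finite-dimensional Fredholm alternative says: either (I - K) is invertible, or ker(I - K) ≠ {0} and then range(I - K) = ker((I - K)^*)^⊥, with dim ker(I - K) = dim ker((I - K)^*). Since det(I - K) ≠ 0, 1 is not an eigenvalue of K and ker(I - K) = {0}, so we are in the first case: for every y there is a unique x = (I - K)^(-1) y. (Explicitly, by the Woodbury identity, (I - U V^T)^(-1) = I + U (I_2 - G)^(-1) V^T.)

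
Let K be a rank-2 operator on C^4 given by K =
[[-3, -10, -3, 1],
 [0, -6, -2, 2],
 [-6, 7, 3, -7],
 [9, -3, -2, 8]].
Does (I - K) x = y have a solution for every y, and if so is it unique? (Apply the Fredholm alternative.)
(I - K) is invertible (det(I - K) = -79 ≠ 0), so for every y in C^4 the equation (I - K) x = y has a unique solution.

K has rank 2 and factors as K = U V^T = u1 v1^T + u2 v2^T with u1 = (-3, -2, 3, -2), v1 = (0, 3, 1, -1), u2 = (-1, 0, -2, 3), v2 = (3, 1, 0, 2) (multiplying out reproduces the displayed K). The nonzero eigenvalues of U V^T coincide with those of the 2 x 2 matrix G = V^T U = [[v1·u1, v1·u2], [v2·u1, v2·u2]] = [[-1, -5], [-15, 3]], and by the Sylvester determinant identity det(I_4 - U V^T) = det(I_2 - V^T U) = det([[2, 5], [15, -2]]) = (2)(-2) - (5)(15) = -79. (Direct check: I - K =
[[4, 10, 3, -1],
 [0, 7, 2, -2],
 [6, -7, -2, 7],
 [-9, 3, 2, -7]]
has determinant -79.) The finite-dimensional Fredholm alternative says: either (I - K) is invertible, or ker(I - K) ≠ {0} and then range(I - K) = ker((I - K)^*)^⊥, with dim ker(I - K) = dim ker((I - K)^*). Since det(I - K) ≠ 0, 1 is not an eigenvalue of K and ker(I - K) = {0}, so we are in the first case: for every y there is a unique x = (I - K)^(-1) y. (Explicitly, by the Woodbury identity, (I - U V^T)^(-1) = I + U (I_2 - G)^(-1) V^T.)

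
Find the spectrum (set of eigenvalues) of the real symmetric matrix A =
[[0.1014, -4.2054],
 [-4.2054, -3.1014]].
sigma(A) ≈ {-6, 3}

A is real symmetric, so its spectrum consists of real eigenvalues. Expanding the characteristic polynomial of the displayed matrix gives
  det(λ I - A) = p(λ) = λ^2 + (3)λ + (-18).
Solving p(λ) = 0 yields eigenvalues ≈ -6, 3. (A is shown rounded to 4 decimals, so these recover the underlying integer eigenvalues to within that precision.)
Verification: the trace of A = -3 equals the sum of eigenvalues -3, and det(A) ≈ -17.9999 matches the eigenvalue product -18.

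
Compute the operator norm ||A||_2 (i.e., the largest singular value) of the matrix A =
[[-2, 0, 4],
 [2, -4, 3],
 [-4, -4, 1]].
||A||_2 ≈ 7.0166 (= sqrt(largest eigenvalue of A^T A))

||A||_2 = sigma_max(A) = sqrt(lambda_max(A^T A)). Form the symmetric matrix M = A^T A =
[[24, 8, -6],
 [8, 32, -16],
 [-6, -16, 26]].
Its characteristic polynomial (trace, sum of principal 2x2 minors, determinant of M give the coefficients) is
  p(λ) = det(λ I - M) = λ^3 - 82λ^2 + 1868λ - 12544.
No integer candidate from the rational root theorem (±divisors of 12544) is a root, so the roots are irrational. The cubic discriminant is Δ = 61883200 > 0, so there are three distinct real roots. p(12) = -208 and p(13) = 79 have opposite signs, so a root lies in (12, 13); Newton's method refines it to λ ≈ 12.6918. p(20) = 16 and p(21) = -217 have opposite signs, so a root lies in (20, 21); Newton's method refines it to λ ≈ 20.0749. p(49) = -245 and p(50) = 856 have opposite signs, so a root lies in (49, 50); Newton's method refines it to λ ≈ 49.2333. Check (Vieta): the three roots sum to 82, matching tr M = 82.
So the eigenvalues of A^T A are ≈ 12.6918, 20.0749, 49.2333 (all ≥ 0, as they must be for A^T A). The largest is λ_max ≈ 49.2333, hence ||A||_2 = sqrt(λ_max) ≈ 7.0166.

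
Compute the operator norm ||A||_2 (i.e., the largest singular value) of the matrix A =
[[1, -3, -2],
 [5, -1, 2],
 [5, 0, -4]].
||A||_2 ≈ 7.5657 (= sqrt(largest eigenvalue of A^T A))

||A||_2 = sigma_max(A) = sqrt(lambda_max(A^T A)). Form the symmetric matrix M = A^T A =
[[51, -8, -12],
 [-8, 10, 4],
 [-12, 4, 24]].
Its characteristic polynomial (trace, sum of principal 2x2 minors, determinant of M give the coefficients) is
  p(λ) = det(λ I - M) = λ^3 - 85λ^2 + 1750λ - 9216.
No integer candidate from the rational root theorem (±divisors of 9216) is a root, so the roots are irrational. The cubic discriminant is Δ = 432562788 > 0, so there are three distinct real roots. p(8) = -144 and p(9) = 378 have opposite signs, so a root lies in (8, 9); Newton's method refines it to λ ≈ 8.2542. p(19) = 208 and p(20) = -216 have opposite signs, so a root lies in (19, 20); Newton's method refines it to λ ≈ 19.5062. p(57) = -438 and p(58) = 1456 have opposite signs, so a root lies in (57, 58); Newton's method refines it to λ ≈ 57.2396. Check (Vieta): the three roots sum to 85, matching tr M = 85.
So the eigenvalues of A^T A are ≈ 8.2542, 19.5062, 57.2396 (all ≥ 0, as they must be for A^T A). The largest is λ_max ≈ 57.2396, hence ||A||_2 = sqrt(λ_max) ≈ 7.5657.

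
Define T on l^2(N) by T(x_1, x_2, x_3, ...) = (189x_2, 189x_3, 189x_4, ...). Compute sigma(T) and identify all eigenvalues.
sigma(T) = closed disk {z in C : |z| ≤ 189}; sigma_p(T) = open disk {z in C : |z| < 189}

Note T = 189·V where V is the unit left shift (V x)_k = x_{k+1}; so sigma(T) = 189·sigma(V) and ||T|| = 189||V||. ||T x||^2 = 35721sum_{k≥2} |x_k|^2 ≤ 35721||x||^2, with equality on {x : x_1 = 0}, so ||T|| = 189. For any lambda with |lambda| < 189, set r = lambda/189 (|r| < 1); the vector x = (1, r, r^2, ...) is in l^2 and satisfies T x = 189(r, r^2, ...) = lambda x, so lambda is an eigenvalue. On the boundary |lambda| = 189 the geometric series diverges, so no l^2 eigenvector exists, but these lambda lie in the approximate point spectrum. Hence sigma(T) is the closed disk of radius 189 and sigma_p(T) is the open disk.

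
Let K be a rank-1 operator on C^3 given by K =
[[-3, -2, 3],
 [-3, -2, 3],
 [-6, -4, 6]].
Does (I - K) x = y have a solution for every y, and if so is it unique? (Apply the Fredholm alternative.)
(I - K) is singular (det(I - K) = 0, i.e. 1 ∈ sigma(K)). (I - K) x = y is solvable iff y ⊥ ker((I - K)^*) = span{(-3, -2, 3)}, i.e. iff -3y_1 - 2y_2 + 3y_3 = 0. When solvable, the solutions are x = y + c·(1, 1, 2), c arbitrary (ker(I - K) = span{(1, 1, 2)}, dimension 1).

K has rank 1, so it is an outer product K = u v^T: every row of K is a multiple of one row vector. Reading off the entries, u = (1, 1, 2) and v = (-3, -2, 3) (row i of K equals u_i·v^T). A rank-one matrix u v^T satisfies K u = u (v·u) and kills the (2)-dimensional subspace v^⊥, so its characteristic polynomial is lambda^2 (lambda - v·u) with v·u = tr K = 1. Hence the eigenvalues of I - K are 1 (multiplicity 2) and 1 - (1) = 0, so det(I - K) = 0. (Direct check: I - K =
[[4, 2, -3],
 [3, 3, -3],
 [6, 4, -5]]
has determinant 0.) So 1 is an eigenvalue of K and (I - K) is not invertible. The finite-dimensional Fredholm alternative says: either (I - K) is invertible, or ker(I - K) ≠ {0} and then range(I - K) = ker((I - K)^*)^⊥, with dim ker(I - K) = dim ker((I - K)^*). We are in the second case, so we need both kernels. Kernel of I - K: (I - K) u = u - u (v·u) = u - u = 0, so ker(I - K) = span{u} = span{(1, 1, 2)} (it is exactly 1-dimensional because rank(I - K) = 2). Kernel of the adjoint: K is real, so (I - K)^* = I - K^T = I - v u^T, and (I - v u^T) v = v - v (u·v) = 0; hence ker((I - K)^*) = span{v} = span{(-3, -2, 3)}. Therefore (I - K) x = y is solvable iff <y, v> = 0, i.e. iff -3y_1 - 2y_2 + 3y_3 = 0. When this holds, K y = u (v·y) = 0, so (I - K) y = y and x = y is a particular solution; the full solution set is the line x = y + c·u = y + c·(1, 1, 2), c ∈ C.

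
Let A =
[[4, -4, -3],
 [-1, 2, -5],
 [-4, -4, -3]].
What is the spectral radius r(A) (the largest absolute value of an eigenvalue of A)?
r(A) ≈ 7.2676

The eigenvalues of A are the roots of its characteristic polynomial. With M = A (coefficients from the trace, the sum of principal 2x2 minors, and det A):
  p(λ) = det(λ I - M) = λ^3 - 3λ^2 - 46λ + 208.
No integer candidate from the rational root theorem (±divisors of 208) is a root, so the roots are irrational. The cubic discriminant is Δ = -220604 < 0, so there is one real root and a complex-conjugate pair. p(-8) = -128 and p(-7) = 40 have opposite signs, so a root lies in (-8, -7); Newton's method refines it to λ ≈ -7.2676. Dividing out (λ - (-7.2676)) leaves approximately λ^2 - 10.2676λ + 28.6203. For λ^2 - 10.2676λ + 28.6203 the discriminant is -9.0582. It is negative, so the remaining roots are the complex-conjugate pair λ ≈ 5.1338 ± 1.5048i. Their product equals the constant term, so |λ|^2 ≈ 28.6203 and |λ| ≈ 5.3498.
Thus the eigenvalues (to 4 decimals) are -7.2676 (modulus 7.2676); 5.1338 ± 1.5048i (modulus 5.3498). The spectral radius is the largest modulus: r(A) ≈ 7.2676. (Cross-check: r(A) ≤ ||A||_2 ≈ 7.3681; equality holds whenever A is normal, though it can also hold for some non-normal A.)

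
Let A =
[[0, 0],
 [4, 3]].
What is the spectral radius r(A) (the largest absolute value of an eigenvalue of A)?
r(A) = 3

The eigenvalues of A are the roots of its characteristic polynomial. With M = A (coefficients from the trace and determinant):
  p(λ) = det(λ I - M) = λ^2 - 3λ.
For λ^2 - 3λ the discriminant is 9. It is a perfect square (3^2), so the roots are rational: λ = (3 ± 3)/2 = 3, 0.
Thus the eigenvalues (to 4 decimals) are 3 (modulus 3); 0 (modulus 0). The spectral radius is the largest modulus: r(A) = 3. (Cross-check: r(A) ≤ ||A||_2 ≈ 5; equality holds whenever A is normal, though it can also hold for some non-normal A.)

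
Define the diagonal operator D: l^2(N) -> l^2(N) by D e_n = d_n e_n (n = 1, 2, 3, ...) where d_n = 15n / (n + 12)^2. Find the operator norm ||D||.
||D|| = 5/16 (attained at n = 12)

For D diagonal, ||D|| = sup_n |d_n|. Treat f(x) = 15x / (x + 12)^2 for real x > 0. By the quotient rule, f'(x) = 15(12 - x)/(x + 12)^3, which is positive for x < 12 and negative for x > 12. So f has a unique maximum at x = 12, and since 12 is a positive integer, the supremum over n ≥ 1 is attained at n = 12: d_12 = 15·12/(12 + 12)^2 = 15·12/576 = 5/16. Hence ||D|| = 5/16.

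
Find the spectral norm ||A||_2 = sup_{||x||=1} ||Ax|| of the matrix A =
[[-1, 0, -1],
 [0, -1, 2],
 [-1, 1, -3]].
||A||_2 = sqrt((18 + sqrt(252))/2) ≈ 4.1155 (= sqrt(largest eigenvalue of A^T A))

||A||_2 = sigma_max(A) = sqrt(lambda_max(A^T A)). Form the symmetric matrix M = A^T A =
[[2, -1, 4],
 [-1, 2, -5],
 [4, -5, 14]].
Its characteristic polynomial (trace, sum of principal 2x2 minors, determinant of M give the coefficients) is
  p(λ) = det(λ I - M) = λ^3 - 18λ^2 + 18λ.
The constant term is 0, so λ = 0 is a root. Dividing out λ leaves p(λ) = λ(λ^2 - 18λ + 18). For λ^2 - 18λ + 18 the discriminant is 252. It is nonnegative but not a perfect square, so the roots are real and irrational: λ = (18 ± sqrt(252))/2 ≈ 16.9373, 1.0627.
So the eigenvalues of A^T A are ≈ 0, 1.0627, 16.9373 (all ≥ 0, as they must be for A^T A). The largest is λ_max = (18 + sqrt(252))/2 ≈ 16.9373, hence ||A||_2 = sqrt(λ_max) = sqrt((18 + sqrt(252))/2) ≈ 4.1155.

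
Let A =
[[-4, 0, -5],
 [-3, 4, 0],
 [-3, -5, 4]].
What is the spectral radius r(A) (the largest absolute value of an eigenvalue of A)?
r(A) ≈ 6.1934

The eigenvalues of A are the roots of its characteristic polynomial. With M = A (coefficients from the trace, the sum of principal 2x2 minors, and det A):
  p(λ) = det(λ I - M) = λ^3 - 4λ^2 - 31λ + 199.
No integer candidate from the rational root theorem (±divisors of 199) is a root, so the roots are irrational. The cubic discriminant is Δ = -439575 < 0, so there is one real root and a complex-conjugate pair. p(-7) = -123 and p(-6) = 25 have opposite signs, so a root lies in (-7, -6); Newton's method refines it to λ ≈ -6.1934. Dividing out (λ - (-6.1934)) leaves approximately λ^2 - 10.1934λ + 32.1312. For λ^2 - 10.1934λ + 32.1312 the discriminant is -24.6201. It is negative, so the remaining roots are the complex-conjugate pair λ ≈ 5.0967 ± 2.4809i. Their product equals the constant term, so |λ|^2 ≈ 32.1312 and |λ| ≈ 5.6684.
Thus the eigenvalues (to 4 decimals) are -6.1934 (modulus 6.1934); 5.0967 ± 2.4809i (modulus 5.6684). The spectral radius is the largest modulus: r(A) ≈ 6.1934. (Cross-check: r(A) ≤ ||A||_2 ≈ 7.841; equality holds whenever A is normal, though it can also hold for some non-normal A.)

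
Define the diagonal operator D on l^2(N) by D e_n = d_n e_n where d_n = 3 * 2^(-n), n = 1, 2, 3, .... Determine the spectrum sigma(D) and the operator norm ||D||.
sigma(D) = {3 * 2^(-n) : n ≥ 1} ∪ {0}; ||D|| = 3/2

A bounded diagonal operator on l^2 with diagonal entries d_n has spectrum equal to the closure of {d_n : n ≥ 1}: every d_n is an eigenvalue (with eigenvector e_n), so {d_n} ⊂ sigma(D); the spectrum is closed, so its closure is too; and for lambda not in the closure, (D - lambda I) has bounded inverse (the diagonal entries 1/(d_n - lambda) are bounded). For our sequence d_n = 3 * 2^(-n), n = 1, 2, 3, ...:
  - {d_n} = {3 * 2^(-n) : n ≥ 1}; the only limit point is 0
  - closure = {3 * 2^(-n) : n ≥ 1} ∪ {0}
For the norm: a diagonal operator has ||D|| = sup_n |d_n|. Here d_n = 3 * 2^(-n) is positive and decreasing, so sup_n |d_n| = d_1 = 3/2. So ||D|| = 3/2.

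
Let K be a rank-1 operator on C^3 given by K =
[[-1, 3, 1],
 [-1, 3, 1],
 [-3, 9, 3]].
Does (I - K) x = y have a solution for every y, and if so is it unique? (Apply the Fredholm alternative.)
(I - K) is invertible (det(I - K) = -4 ≠ 0), so for every y in C^3 the equation (I - K) x = y has a unique solution.

K has rank 1, so it is an outer product K = u v^T: every row of K is a multiple of one row vector. Reading off the entries, u = (1, 1, 3) and v = (-1, 3, 1) (row i of K equals u_i·v^T). A rank-one matrix u v^T satisfies K u = u (v·u) and kills the (2)-dimensional subspace v^⊥, so its characteristic polynomial is lambda^2 (lambda - v·u) with v·u = tr K = 5. Hence the eigenvalues of I - K are 1 (multiplicity 2) and 1 - (5) = -4, so det(I - K) = -4. (Direct check: I - K =
[[2, -3, -1],
 [1, -2, -1],
 [3, -9, -2]]
has determinant -4.) The finite-dimensional Fredholm alternative says: either (I - K) is invertible, or ker(I - K) ≠ {0} and then range(I - K) = ker((I - K)^*)^⊥, with dim ker(I - K) = dim ker((I - K)^*). Since det(I - K) ≠ 0, 1 is not an eigenvalue of K and ker(I - K) = {0}, so we are in the first case: for every y there is a unique x = (I - K)^(-1) y. Explicitly, by the Sherman–Morrison formula, (I - u v^T)^(-1) = I + u v^T/(1 - v·u), i.e. (I - K)^(-1) = I + K/(-4).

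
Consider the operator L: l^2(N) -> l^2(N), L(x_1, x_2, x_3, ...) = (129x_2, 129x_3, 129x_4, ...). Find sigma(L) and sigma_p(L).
sigma(L) = closed disk {z in C : |z| ≤ 129}; sigma_p(L) = open disk {z in C : |z| < 129}

Note L = 129·V where V is the unit left shift (V x)_k = x_{k+1}; so sigma(L) = 129·sigma(V) and ||L|| = 129||V||. ||L x||^2 = 16641sum_{k≥2} |x_k|^2 ≤ 16641||x||^2, with equality on {x : x_1 = 0}, so ||L|| = 129. For any lambda with |lambda| < 129, set r = lambda/129 (|r| < 1); the vector x = (1, r, r^2, ...) is in l^2 and satisfies L x = 129(r, r^2, ...) = lambda x, so lambda is an eigenvalue. On the boundary |lambda| = 129 the geometric series diverges, so no l^2 eigenvector exists, but these lambda lie in the approximate point spectrum. Hence sigma(L) is the closed disk of radius 129 and sigma_p(L) is the open disk.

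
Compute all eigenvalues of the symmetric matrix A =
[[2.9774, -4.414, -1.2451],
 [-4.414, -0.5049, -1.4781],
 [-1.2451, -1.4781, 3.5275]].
sigma(A) ≈ {-4, 4, 6}

A is real symmetric, so its spectrum consists of real eigenvalues. Expanding the characteristic polynomial of the displayed matrix gives
  det(λ I - A) = p(λ) = λ^3 + (-6)λ^2 + (-16)λ + (96).
Solving p(λ) = 0 yields eigenvalues ≈ -4, 4, 6. (A is shown rounded to 4 decimals, so these recover the underlying integer eigenvalues to within that precision.)
Verification: the trace of A = 6 equals the sum of eigenvalues 6, and det(A) ≈ -95.9997 matches the eigenvalue product -96.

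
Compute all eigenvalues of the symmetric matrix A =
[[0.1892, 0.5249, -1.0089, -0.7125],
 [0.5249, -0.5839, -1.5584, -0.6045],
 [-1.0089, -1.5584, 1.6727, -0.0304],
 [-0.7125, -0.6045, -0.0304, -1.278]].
sigma(A) ≈ {-2, -1, 0, 3}

A is real symmetric, so its spectrum consists of real eigenvalues. Expanding the characteristic polynomial of the displayed matrix gives
  det(λ I - A) = p(λ) = λ^4 + (0)λ^3 + (-7)λ^2 + (-6)λ + (0).
Solving p(λ) = 0 yields eigenvalues ≈ -2, -1, 0, 3. (A is shown rounded to 4 decimals, so these recover the underlying integer eigenvalues to within that precision.)
Verification: the trace of A = 0 equals the sum of eigenvalues 0, and det(A) ≈ 0.0003 matches the eigenvalue product 0.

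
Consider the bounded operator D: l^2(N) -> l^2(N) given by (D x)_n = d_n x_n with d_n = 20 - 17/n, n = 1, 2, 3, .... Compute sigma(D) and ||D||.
sigma(D) = {20 - 17/n : n ≥ 1} ∪ {20}; ||D|| = 20

A bounded diagonal operator on l^2 with diagonal entries d_n has spectrum equal to the closure of {d_n : n ≥ 1}: every d_n is an eigenvalue (with eigenvector e_n), so {d_n} ⊂ sigma(D); the spectrum is closed, so its closure is too; and for lambda not in the closure, (D - lambda I) has bounded inverse (the diagonal entries 1/(d_n - lambda) are bounded). For our sequence d_n = 20 - 17/n, n = 1, 2, 3, ...:
  - {d_n} = {20 - 17/n : n ≥ 1}; the only limit point is 20
  - closure = {20 - 17/n : n ≥ 1} ∪ {20}
For the norm: a diagonal operator has ||D|| = sup_n |d_n|. Here d_n = 20 - 17/n increases monotonically from d_1 = 3 toward 20, with all terms in [3, 20); so sup_n |d_n| = 20 (the supremum is the limit, not attained). So ||D|| = 20.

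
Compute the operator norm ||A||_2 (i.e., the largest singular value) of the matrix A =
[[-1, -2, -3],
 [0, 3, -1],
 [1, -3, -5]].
||A||_2 ≈ 6.9097 (= sqrt(largest eigenvalue of A^T A))

||A||_2 = sigma_max(A) = sqrt(lambda_max(A^T A)). Form the symmetric matrix M = A^T A =
[[2, -1, -2],
 [-1, 22, 18],
 [-2, 18, 35]].
Its characteristic polynomial (trace, sum of principal 2x2 minors, determinant of M give the coefficients) is
  p(λ) = det(λ I - M) = λ^3 - 59λ^2 + 555λ - 841.
No integer candidate from the rational root theorem (±divisors of 841) is a root, so the roots are irrational. The cubic discriminant is Δ = 174121792 > 0, so there are three distinct real roots. p(1) = -344 and p(2) = 41 have opposite signs, so a root lies in (1, 2); Newton's method refines it to λ ≈ 1.8785. p(9) = 104 and p(10) = -191 have opposite signs, so a root lies in (9, 10); Newton's method refines it to λ ≈ 9.3769. p(47) = -1264 and p(48) = 455 have opposite signs, so a root lies in (47, 48); Newton's method refines it to λ ≈ 47.7446. Check (Vieta): the three roots sum to 59, matching tr M = 59.
So the eigenvalues of A^T A are ≈ 1.8785, 9.3769, 47.7446 (all ≥ 0, as they must be for A^T A). The largest is λ_max ≈ 47.7446, hence ||A||_2 = sqrt(λ_max) ≈ 6.9097.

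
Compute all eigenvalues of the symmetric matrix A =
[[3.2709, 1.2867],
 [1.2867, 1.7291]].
sigma(A) ≈ {1, 4}

A is real symmetric, so its spectrum consists of real eigenvalues. Expanding the characteristic polynomial of the displayed matrix gives
  det(λ I - A) = p(λ) = λ^2 + (-5)λ + (4).
Solving p(λ) = 0 yields eigenvalues ≈ 1, 4. (A is shown rounded to 4 decimals, so these recover the underlying integer eigenvalues to within that precision.)
Verification: the trace of A = 5 equals the sum of eigenvalues 5, and det(A) ≈ 4.0001 matches the eigenvalue product 4.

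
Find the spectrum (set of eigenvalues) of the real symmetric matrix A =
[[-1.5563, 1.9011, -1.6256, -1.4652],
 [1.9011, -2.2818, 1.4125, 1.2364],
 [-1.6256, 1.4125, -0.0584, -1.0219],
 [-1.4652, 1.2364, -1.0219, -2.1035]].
sigma(A) ≈ {-6, -1, 0, 1}

A is real symmetric, so its spectrum consists of real eigenvalues. Expanding the characteristic polynomial of the displayed matrix gives
  det(λ I - A) = p(λ) = λ^4 + (6)λ^3 + (-1)λ^2 + (-6)λ + (0).
Solving p(λ) = 0 yields eigenvalues ≈ -6, -1, 0, 1. (A is shown rounded to 4 decimals, so these recover the underlying integer eigenvalues to within that precision.)
Verification: the trace of A = -6 equals the sum of eigenvalues -6, and det(A) ≈ 0.0001 matches the eigenvalue product 0.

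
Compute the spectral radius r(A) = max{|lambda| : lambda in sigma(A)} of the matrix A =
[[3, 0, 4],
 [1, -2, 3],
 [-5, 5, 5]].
r(A) ≈ 5.5997

The eigenvalues of A are the roots of its characteristic polynomial. With M = A (coefficients from the trace, the sum of principal 2x2 minors, and det A):
  p(λ) = det(λ I - M) = λ^3 - 6λ^2 + 4λ + 95.
No integer candidate from the rational root theorem (±divisors of 95) is a root, so the roots are irrational. The cubic discriminant is Δ = -202315 < 0, so there is one real root and a complex-conjugate pair. p(-4) = -81 and p(-3) = 2 have opposite signs, so a root lies in (-4, -3); Newton's method refines it to λ ≈ -3.0297. Dividing out (λ - (-3.0297)) leaves approximately λ^2 - 9.0297λ + 31.3567. For λ^2 - 9.0297λ + 31.3567 the discriminant is -43.8922. It is negative, so the remaining roots are the complex-conjugate pair λ ≈ 4.5148 ± 3.3126i. Their product equals the constant term, so |λ|^2 ≈ 31.3567 and |λ| ≈ 5.5997.
Thus the eigenvalues (to 4 decimals) are -3.0297 (modulus 3.0297); 4.5148 ± 3.3126i (modulus 5.5997). The spectral radius is the largest modulus: r(A) ≈ 5.5997. (Cross-check: r(A) ≤ ||A||_2 ≈ 8.691; equality holds whenever A is normal, though it can also hold for some non-normal A.)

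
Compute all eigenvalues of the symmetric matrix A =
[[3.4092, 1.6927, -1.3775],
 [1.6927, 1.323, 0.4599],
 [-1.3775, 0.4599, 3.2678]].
sigma(A) ≈ {0, 3, 5}

A is real symmetric, so its spectrum consists of real eigenvalues. Expanding the characteristic polynomial of the displayed matrix gives
  det(λ I - A) = p(λ) = λ^3 + (-8)λ^2 + (15)λ + (0).
Solving p(λ) = 0 yields eigenvalues ≈ 0, 3, 5. (A is shown rounded to 4 decimals, so these recover the underlying integer eigenvalues to within that precision.)
Verification: the trace of A = 8 equals the sum of eigenvalues 8, and det(A) ≈ -0.0002 matches the eigenvalue product 0.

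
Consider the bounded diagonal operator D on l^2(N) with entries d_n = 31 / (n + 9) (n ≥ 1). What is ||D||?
||D|| = 31/10 (attained at n = 1)

For D diagonal, ||D|| = sup_n |d_n| = sup_n 31/(n + 9). This is positive and strictly decreasing in n, so the supremum is attained at n = 1: d_1 = 31/(1 + 9) = 31/10. Hence ||D|| = 31/10.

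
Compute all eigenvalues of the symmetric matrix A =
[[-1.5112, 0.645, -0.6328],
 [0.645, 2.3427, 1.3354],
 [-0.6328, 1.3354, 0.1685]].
sigma(A) ≈ {-2, 0, 3}

A is real symmetric, so its spectrum consists of real eigenvalues. Expanding the characteristic polynomial of the displayed matrix gives
  det(λ I - A) = p(λ) = λ^3 + (-1)λ^2 + (-6)λ + (0).
Solving p(λ) = 0 yields eigenvalues ≈ -2, 0, 3. (A is shown rounded to 4 decimals, so these recover the underlying integer eigenvalues to within that precision.)
Verification: the trace of A = 1 equals the sum of eigenvalues 1, and det(A) ≈ 0.0001 matches the eigenvalue product 0.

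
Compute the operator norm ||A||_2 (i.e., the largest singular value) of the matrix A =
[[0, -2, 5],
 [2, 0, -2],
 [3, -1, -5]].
||A||_2 ≈ 7.8534 (= sqrt(largest eigenvalue of A^T A))

||A||_2 = sigma_max(A) = sqrt(lambda_max(A^T A)). Form the symmetric matrix M = A^T A =
[[13, -3, -19],
 [-3, 5, -5],
 [-19, -5, 54]].
Its characteristic polynomial (trace, sum of principal 2x2 minors, determinant of M give the coefficients) is
  p(λ) = det(λ I - M) = λ^3 - 72λ^2 + 642λ - 324.
No integer candidate from the rational root theorem (±divisors of 324) is a root, so the roots are irrational. The cubic discriminant is Δ = 861235632 > 0, so there are three distinct real roots. p(0) = -324 and p(1) = 247 have opposite signs, so a root lies in (0, 1); Newton's method refines it to λ ≈ 0.5367. p(9) = 351 and p(10) = -104 have opposite signs, so a root lies in (9, 10); Newton's method refines it to λ ≈ 9.7873. p(61) = -2093 and p(62) = 1040 have opposite signs, so a root lies in (61, 62); Newton's method refines it to λ ≈ 61.6759. Check (Vieta): the three roots sum to 72, matching tr M = 72.
So the eigenvalues of A^T A are ≈ 0.5367, 9.7873, 61.6759 (all ≥ 0, as they must be for A^T A). The largest is λ_max ≈ 61.6759, hence ||A||_2 = sqrt(λ_max) ≈ 7.8534.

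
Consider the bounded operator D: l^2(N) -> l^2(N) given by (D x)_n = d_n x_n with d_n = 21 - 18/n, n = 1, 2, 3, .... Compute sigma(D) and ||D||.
sigma(D) = {21 - 18/n : n ≥ 1} ∪ {21}; ||D|| = 21

A bounded diagonal operator on l^2 with diagonal entries d_n has spectrum equal to the closure of {d_n : n ≥ 1}: every d_n is an eigenvalue (with eigenvector e_n), so {d_n} ⊂ sigma(D); the spectrum is closed, so its closure is too; and for lambda not in the closure, (D - lambda I) has bounded inverse (the diagonal entries 1/(d_n - lambda) are bounded). For our sequence d_n = 21 - 18/n, n = 1, 2, 3, ...:
  - {d_n} = {21 - 18/n : n ≥ 1}; the only limit point is 21
  - closure = {21 - 18/n : n ≥ 1} ∪ {21}
For the norm: a diagonal operator has ||D|| = sup_n |d_n|. Here d_n = 21 - 18/n increases monotonically from d_1 = 3 toward 21, with all terms in [3, 21); so sup_n |d_n| = 21 (the supremum is the limit, not attained). So ||D|| = 21.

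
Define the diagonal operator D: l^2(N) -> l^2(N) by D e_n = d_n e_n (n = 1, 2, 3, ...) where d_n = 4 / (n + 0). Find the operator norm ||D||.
||D|| = 4 (attained at n = 1)

For D diagonal, ||D|| = sup_n |d_n| = sup_n 4/(n + 0). This is positive and strictly decreasing in n, so the supremum is attained at n = 1: d_1 = 4/(1 + 0) = 4. Hence ||D|| = 4.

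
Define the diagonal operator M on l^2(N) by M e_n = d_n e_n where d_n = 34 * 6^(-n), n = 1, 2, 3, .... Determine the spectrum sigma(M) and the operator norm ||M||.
sigma(M) = {34 * 6^(-n) : n ≥ 1} ∪ {0}; ||M|| = 17/3

A bounded diagonal operator on l^2 with diagonal entries d_n has spectrum equal to the closure of {d_n : n ≥ 1}: every d_n is an eigenvalue (with eigenvector e_n), so {d_n} ⊂ sigma(M); the spectrum is closed, so its closure is too; and for lambda not in the closure, (M - lambda I) has bounded inverse (the diagonal entries 1/(d_n - lambda) are bounded). For our sequence d_n = 34 * 6^(-n), n = 1, 2, 3, ...:
  - {d_n} = {34 * 6^(-n) : n ≥ 1}; the only limit point is 0
  - closure = {34 * 6^(-n) : n ≥ 1} ∪ {0}
For the norm: a diagonal operator has ||M|| = sup_n |d_n|. Here d_n = 34 * 6^(-n) is positive and decreasing, so sup_n |d_n| = d_1 = 34/6 = 17/3. So ||M|| = 17/3.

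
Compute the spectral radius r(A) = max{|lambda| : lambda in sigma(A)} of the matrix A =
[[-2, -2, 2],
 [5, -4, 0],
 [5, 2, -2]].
r(A) ≈ 5.2618

The eigenvalues of A are the roots of its characteristic polynomial. With M = A (coefficients from the trace, the sum of principal 2x2 minors, and det A):
  p(λ) = det(λ I - M) = λ^3 + 8λ^2 + 20λ - 24.
No integer candidate from the rational root theorem (±divisors of 24) is a root, so the roots are irrational. The cubic discriminant is Δ = -41920 < 0, so there is one real root and a complex-conjugate pair. p(0) = -24 and p(1) = 5 have opposite signs, so a root lies in (0, 1); Newton's method refines it to λ ≈ 0.8669. Dividing out (λ - (0.8669)) leaves approximately λ^2 + 8.8669λ + 27.6863. For λ^2 + 8.8669λ + 27.6863 the discriminant is -32.124. It is negative, so the remaining roots are the complex-conjugate pair λ ≈ -4.4334 ± 2.8339i. Their product equals the constant term, so |λ|^2 ≈ 27.6863 and |λ| ≈ 5.2618.
Thus the eigenvalues (to 4 decimals) are 0.8669 (modulus 0.8669); -4.4334 ± 2.8339i (modulus 5.2618). The spectral radius is the largest modulus: r(A) ≈ 5.2618. (Cross-check: r(A) ≤ ||A||_2 ≈ 7.6371; equality holds whenever A is normal, though it can also hold for some non-normal A.)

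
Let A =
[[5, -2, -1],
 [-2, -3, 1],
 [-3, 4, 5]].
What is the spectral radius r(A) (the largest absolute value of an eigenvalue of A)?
r(A) ≈ 7.4974

The eigenvalues of A are the roots of its characteristic polynomial. With M = A (coefficients from the trace, the sum of principal 2x2 minors, and det A):
  p(λ) = det(λ I - M) = λ^3 - 7λ^2 - 16λ + 92.
No integer candidate from the rational root theorem (±divisors of 92) is a root, so the roots are irrational. The cubic discriminant is Δ = 112096 > 0, so there are three distinct real roots. p(-4) = -20 and p(-3) = 50 have opposite signs, so a root lies in (-4, -3); Newton's method refines it to λ ≈ -3.7605. p(3) = 8 and p(4) = -20 have opposite signs, so a root lies in (3, 4); Newton's method refines it to λ ≈ 3.2631. p(7) = -20 and p(8) = 28 have opposite signs, so a root lies in (7, 8); Newton's method refines it to λ ≈ 7.4974. Check (Vieta): the three roots sum to 7, matching tr M = 7.
Thus the eigenvalues (to 4 decimals) are -3.7605 (modulus 3.7605); 3.2631 (modulus 3.2631); 7.4974 (modulus 7.4974). The spectral radius is the largest modulus: r(A) ≈ 7.4974. (Cross-check: r(A) ≤ ||A||_2 ≈ 8.3552; equality holds whenever A is normal, though it can also hold for some non-normal A.)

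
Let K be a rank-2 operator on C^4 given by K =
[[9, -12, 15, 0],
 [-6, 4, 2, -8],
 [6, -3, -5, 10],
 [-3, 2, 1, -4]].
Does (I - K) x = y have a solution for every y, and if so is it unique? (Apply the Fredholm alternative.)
(I - K) is invertible (det(I - K) = -214 ≠ 0), so for every y in C^4 the equation (I - K) x = y has a unique solution.

K has rank 2 and factors as K = U V^T = u1 v1^T + u2 v2^T with u1 = (3, -2, 2, -1), v1 = (3, -3, 2, 2), u2 = (-3, -2, 3, -1), v2 = (0, 1, -3, 2) (multiplying out reproduces the displayed K). The nonzero eigenvalues of U V^T coincide with those of the 2 x 2 matrix G = V^T U = [[v1·u1, v1·u2], [v2·u1, v2·u2]] = [[17, 1], [-10, -13]], and by the Sylvester determinant identity det(I_4 - U V^T) = det(I_2 - V^T U) = det([[-16, -1], [10, 14]]) = (-16)(14) - (-1)(10) = -214. (Direct check: I - K =
[[-8, 12, -15, 0],
 [6, -3, -2, 8],
 [-6, 3, 6, -10],
 [3, -2, -1, 5]]
has determinant -214.) The finite-dimensional Fredholm alternative says: either (I - K) is invertible, or ker(I - K) ≠ {0} and then range(I - K) = ker((I - K)^*)^⊥, with dim ker(I - K) = dim ker((I - K)^*). Since det(I - K) ≠ 0, 1 is not an eigenvalue of K and ker(I - K) = {0}, so we are in the first case: for every y there is a unique x = (I - K)^(-1) y. (Explicitly, by the Woodbury identity, (I - U V^T)^(-1) = I + U (I_2 - G)^(-1) V^T.)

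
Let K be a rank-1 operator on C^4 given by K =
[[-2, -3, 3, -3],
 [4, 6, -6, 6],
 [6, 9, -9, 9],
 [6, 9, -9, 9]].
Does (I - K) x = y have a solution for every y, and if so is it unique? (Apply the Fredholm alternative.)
(I - K) is invertible (det(I - K) = -3 ≠ 0), so for every y in C^4 the equation (I - K) x = y has a unique solution.

K has rank 1, so it is an outer product K = u v^T: every row of K is a multiple of one row vector. Reading off the entries, u = (1, -2, -3, -3) and v = (-2, -3, 3, -3) (row i of K equals u_i·v^T). A rank-one matrix u v^T satisfies K u = u (v·u) and kills the (3)-dimensional subspace v^⊥, so its characteristic polynomial is lambda^3 (lambda - v·u) with v·u = tr K = 4. Hence the eigenvalues of I - K are 1 (multiplicity 3) and 1 - (4) = -3, so det(I - K) = -3. (Direct check: I - K =
[[3, 3, -3, 3],
 [-4, -5, 6, -6],
 [-6, -9, 10, -9],
 [-6, -9, 9, -8]]
has determinant -3.) The finite-dimensional Fredholm alternative says: either (I - K) is invertible, or ker(I - K) ≠ {0} and then range(I - K) = ker((I - K)^*)^⊥, with dim ker(I - K) = dim ker((I - K)^*). Since det(I - K) ≠ 0, 1 is not an eigenvalue of K and ker(I - K) = {0}, so we are in the first case: for every y there is a unique x = (I - K)^(-1) y. Explicitly, by the Sherman–Morrison formula, (I - u v^T)^(-1) = I + u v^T/(1 - v·u), i.e. (I - K)^(-1) = I + K/(-3).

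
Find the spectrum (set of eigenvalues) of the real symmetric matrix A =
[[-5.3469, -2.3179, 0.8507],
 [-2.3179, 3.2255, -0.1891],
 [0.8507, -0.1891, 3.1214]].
sigma(A) ≈ {-6, 3, 4}

A is real symmetric, so its spectrum consists of real eigenvalues. Expanding the characteristic polynomial of the displayed matrix gives
  det(λ I - A) = p(λ) = λ^3 + (-1)λ^2 + (-30)λ + (72).
Solving p(λ) = 0 yields eigenvalues ≈ -6, 3, 4. (A is shown rounded to 4 decimals, so these recover the underlying integer eigenvalues to within that precision.)
Verification: the trace of A = 1 equals the sum of eigenvalues 1, and det(A) ≈ -72.0005 matches the eigenvalue product -72.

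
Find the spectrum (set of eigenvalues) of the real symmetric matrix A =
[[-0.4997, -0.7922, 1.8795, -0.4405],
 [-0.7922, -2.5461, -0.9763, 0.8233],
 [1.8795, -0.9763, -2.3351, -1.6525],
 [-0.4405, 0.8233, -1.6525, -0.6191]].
sigma(A) ≈ {-4, -3, -1, 2}

A is real symmetric, so its spectrum consists of real eigenvalues. Expanding the characteristic polynomial of the displayed matrix gives
  det(λ I - A) = p(λ) = λ^4 + (6)λ^3 + (3)λ^2 + (-26)λ + (-24.0012).
Solving p(λ) = 0 yields eigenvalues ≈ -4, -3, -1, 2. (A is shown rounded to 4 decimals, so these recover the underlying integer eigenvalues to within that precision.)
Verification: the trace of A = -6 equals the sum of eigenvalues -6, and det(A) ≈ -24.0012 matches the eigenvalue product -24.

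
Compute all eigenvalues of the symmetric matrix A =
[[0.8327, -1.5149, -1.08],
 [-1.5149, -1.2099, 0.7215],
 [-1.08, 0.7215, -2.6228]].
sigma(A) ≈ {-3, -2, 2}

A is real symmetric, so its spectrum consists of real eigenvalues. Expanding the characteristic polynomial of the displayed matrix gives
  det(λ I - A) = p(λ) = λ^3 + (3)λ^2 + (-4)λ + (-12).
Solving p(λ) = 0 yields eigenvalues ≈ -3, -2, 2. (A is shown rounded to 4 decimals, so these recover the underlying integer eigenvalues to within that precision.)
Verification: the trace of A = -3 equals the sum of eigenvalues -3, and det(A) ≈ 12.0002 matches the eigenvalue product 12.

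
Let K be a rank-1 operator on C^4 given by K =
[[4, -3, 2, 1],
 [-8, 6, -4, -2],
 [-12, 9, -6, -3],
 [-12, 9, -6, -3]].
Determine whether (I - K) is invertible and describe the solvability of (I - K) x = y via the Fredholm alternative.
(I - K) is singular (det(I - K) = 0, i.e. 1 ∈ sigma(K)). (I - K) x = y is solvable iff y ⊥ ker((I - K)^*) = span{(4, -3, 2, 1)}, i.e. iff 4y_1 - 3y_2 + 2y_3 + y_4 = 0. When solvable, the solutions are x = y + c·(1, -2, -3, -3), c arbitrary (ker(I - K) = span{(1, -2, -3, -3)}, dimension 1).

K has rank 1, so it is an outer product K = u v^T: every row of K is a multiple of one row vector. Reading off the entries, u = (1, -2, -3, -3) and v = (4, -3, 2, 1) (row i of K equals u_i·v^T). A rank-one matrix u v^T satisfies K u = u (v·u) and kills the (3)-dimensional subspace v^⊥, so its characteristic polynomial is lambda^3 (lambda - v·u) with v·u = tr K = 1. Hence the eigenvalues of I - K are 1 (multiplicity 3) and 1 - (1) = 0, so det(I - K) = 0. (Direct check: I - K =
[[-3, 3, -2, -1],
 [8, -5, 4, 2],
 [12, -9, 7, 3],
 [12, -9, 6, 4]]
has determinant 0.) So 1 is an eigenvalue of K and (I - K) is not invertible. The finite-dimensional Fredholm alternative says: either (I - K) is invertible, or ker(I - K) ≠ {0} and then range(I - K) = ker((I - K)^*)^⊥, with dim ker(I - K) = dim ker((I - K)^*). We are in the second case, so we need both kernels. Kernel of I - K: (I - K) u = u - u (v·u) = u - u = 0, so ker(I - K) = span{u} = span{(1, -2, -3, -3)} (it is exactly 1-dimensional because rank(I - K) = 3). Kernel of the adjoint: K is real, so (I - K)^* = I - K^T = I - v u^T, and (I - v u^T) v = v - v (u·v) = 0; hence ker((I - K)^*) = span{v} = span{(4, -3, 2, 1)}. Therefore (I - K) x = y is solvable iff <y, v> = 0, i.e. iff 4y_1 - 3y_2 + 2y_3 + y_4 = 0. When this holds, K y = u (v·y) = 0, so (I - K) y = y and x = y is a particular solution; the full solution set is the line x = y + c·u = y + c·(1, -2, -3, -3), c ∈ C.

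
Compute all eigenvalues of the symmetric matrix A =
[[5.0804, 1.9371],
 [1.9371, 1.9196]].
sigma(A) ≈ {1, 6}

A is real symmetric, so its spectrum consists of real eigenvalues. Expanding the characteristic polynomial of the displayed matrix gives
  det(λ I - A) = p(λ) = λ^2 + (-7)λ + (6).
Solving p(λ) = 0 yields eigenvalues ≈ 1, 6. (A is shown rounded to 4 decimals, so these recover the underlying integer eigenvalues to within that precision.)
Verification: the trace of A = 7 equals the sum of eigenvalues 7, and det(A) ≈ 6.0000 matches the eigenvalue product 6.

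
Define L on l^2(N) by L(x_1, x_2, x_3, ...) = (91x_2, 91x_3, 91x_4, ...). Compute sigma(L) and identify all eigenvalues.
sigma(L) = closed disk {z in C : |z| ≤ 91}; sigma_p(L) = open disk {z in C : |z| < 91}

Note L = 91·V where V is the unit left shift (V x)_k = x_{k+1}; so sigma(L) = 91·sigma(V) and ||L|| = 91||V||. ||L x||^2 = 8281sum_{k≥2} |x_k|^2 ≤ 8281||x||^2, with equality on {x : x_1 = 0}, so ||L|| = 91. For any lambda with |lambda| < 91, set r = lambda/91 (|r| < 1); the vector x = (1, r, r^2, ...) is in l^2 and satisfies L x = 91(r, r^2, ...) = lambda x, so lambda is an eigenvalue. On the boundary |lambda| = 91 the geometric series diverges, so no l^2 eigenvector exists, but these lambda lie in the approximate point spectrum. Hence sigma(L) is the closed disk of radius 91 and sigma_p(L) is the open disk.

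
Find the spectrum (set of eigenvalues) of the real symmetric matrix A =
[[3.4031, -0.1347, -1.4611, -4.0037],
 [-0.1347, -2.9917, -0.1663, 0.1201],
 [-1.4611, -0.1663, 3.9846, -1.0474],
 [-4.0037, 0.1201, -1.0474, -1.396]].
sigma(A) ≈ {-4, -3, 4, 6}

A is real symmetric, so its spectrum consists of real eigenvalues. Expanding the characteristic polynomial of the displayed matrix gives
  det(λ I - A) = p(λ) = λ^4 + (-3)λ^3 + (-34)λ^2 + (48)λ + (288.0068).
Solving p(λ) = 0 yields eigenvalues ≈ -4, -3, 4, 6. (A is shown rounded to 4 decimals, so these recover the underlying integer eigenvalues to within that precision.)
Verification: the trace of A = 3 equals the sum of eigenvalues 3, and det(A) ≈ 288.0068 matches the eigenvalue product 288.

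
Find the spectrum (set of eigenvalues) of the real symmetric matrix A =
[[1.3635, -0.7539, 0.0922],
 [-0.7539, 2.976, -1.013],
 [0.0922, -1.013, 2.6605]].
sigma(A) ≈ {1, 2, 4}

A is real symmetric, so its spectrum consists of real eigenvalues. Expanding the characteristic polynomial of the displayed matrix gives
  det(λ I - A) = p(λ) = λ^3 + (-7)λ^2 + (14)λ + (-8).
Solving p(λ) = 0 yields eigenvalues ≈ 1, 2, 4. (A is shown rounded to 4 decimals, so these recover the underlying integer eigenvalues to within that precision.)
Verification: the trace of A = 7 equals the sum of eigenvalues 7, and det(A) ≈ 7.9999 matches the eigenvalue product 8.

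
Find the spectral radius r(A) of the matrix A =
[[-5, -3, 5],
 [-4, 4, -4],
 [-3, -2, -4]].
r(A) ≈ 6.3629

The eigenvalues of A are the roots of its characteristic polynomial. With M = A (coefficients from the trace, the sum of principal 2x2 minors, and det A):
  p(λ) = det(λ I - M) = λ^3 + 5λ^2 - 21λ - 232.
No integer candidate from the rational root theorem (±divisors of 232) is a root, so the roots are irrational. The cubic discriminant is Δ = -850699 < 0, so there is one real root and a complex-conjugate pair. p(5) = -87 and p(6) = 38 have opposite signs, so a root lies in (5, 6); Newton's method refines it to λ ≈ 5.7302. Dividing out (λ - (5.7302)) leaves approximately λ^2 + 10.7302λ + 40.4869. For λ^2 + 10.7302λ + 40.4869 the discriminant is -46.8096. It is negative, so the remaining roots are the complex-conjugate pair λ ≈ -5.3651 ± 3.4209i. Their product equals the constant term, so |λ|^2 ≈ 40.4869 and |λ| ≈ 6.3629.
Thus the eigenvalues (to 4 decimals) are 5.7302 (modulus 5.7302); -5.3651 ± 3.4209i (modulus 6.3629). The spectral radius is the largest modulus: r(A) ≈ 6.3629. (Cross-check: r(A) ≤ ||A||_2 ≈ 8.3623; equality holds whenever A is normal, though it can also hold for some non-normal A.)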